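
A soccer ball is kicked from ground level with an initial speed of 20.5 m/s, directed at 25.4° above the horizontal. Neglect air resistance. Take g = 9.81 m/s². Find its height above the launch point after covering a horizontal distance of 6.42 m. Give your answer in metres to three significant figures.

vₓ = 20.50 cos 25.4° = 18.52 m/s; v_y0 = 20.50 sin 25.4° = 8.793 m/s.
At x = 6.42 m, t = x/vₓ = 6.42/18.52 = 0.3467 s.
Height: y = v_y0 t − ½ g t² = 8.793 × 0.3467 − 4.905 × 0.3467² = 3.048 − 0.5895 = 2.459 m.

2.46 m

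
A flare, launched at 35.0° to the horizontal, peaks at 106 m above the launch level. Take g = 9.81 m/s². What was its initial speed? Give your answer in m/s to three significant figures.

79.5 m/s

At the peak v_y = 0, so v_y0 = √(2gH) = √(2 × 9.81 × 106) = 45.60 m/s.
v_y0 = v₀ sin θ ⇒ v₀ = 45.60 / sin 35.0° = 79.51 m/s.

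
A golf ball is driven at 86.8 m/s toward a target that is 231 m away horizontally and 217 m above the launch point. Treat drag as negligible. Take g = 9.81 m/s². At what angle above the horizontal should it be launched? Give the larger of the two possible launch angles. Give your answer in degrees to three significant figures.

79.3°

Trajectory: y = x tanθ − g x² (1 + tan²θ)/(2v₀²). With x = 231, y = 217, v₀ = 86.8, g = 9.81:
34.74 tan²θ − 231 tanθ + (251.7) = 0.
tanθ = [231 ± √(231² − 4 × 34.74 × (251.7))] / (2 × 34.74) = (231 ± 135.6) / 69.48, giving tanθ = 1.373 or 5.276.
θ = 53.94° or 79.27°; the larger is 79.27°.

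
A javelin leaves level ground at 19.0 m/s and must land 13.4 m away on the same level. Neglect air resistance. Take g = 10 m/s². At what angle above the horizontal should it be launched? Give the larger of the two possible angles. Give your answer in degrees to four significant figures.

79.11°

From R = (v₀²/g) sin 2θ: sin 2θ = 10.0 × 13.4 / 361.00 = 0.3712.
2θ = 21.79° or 180° − 21.79° = 158.2°, so θ = 10.89° or 79.11°.
The larger angle is 79.11°.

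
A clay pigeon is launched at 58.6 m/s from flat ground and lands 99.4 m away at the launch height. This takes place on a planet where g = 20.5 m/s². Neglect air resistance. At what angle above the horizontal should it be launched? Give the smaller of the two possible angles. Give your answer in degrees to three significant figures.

From R = (v₀²/g) sin 2θ: sin 2θ = 20.5 × 99.4 / 3434.0 = 0.5934.
2θ = 36.40° or 180° − 36.40° = 143.6°, so θ = 18.20° or 71.80°.
The smaller angle is 18.20°.

18.2°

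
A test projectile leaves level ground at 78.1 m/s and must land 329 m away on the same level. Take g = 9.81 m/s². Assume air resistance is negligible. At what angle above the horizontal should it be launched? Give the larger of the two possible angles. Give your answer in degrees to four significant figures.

From R = (v₀²/g) sin 2θ: sin 2θ = 9.81 × 329 / 6099.6 = 0.5291.
2θ = 31.95° or 180° − 31.95° = 148.1°, so θ = 15.97° or 74.03°.
The larger angle is 74.03°.

74.03°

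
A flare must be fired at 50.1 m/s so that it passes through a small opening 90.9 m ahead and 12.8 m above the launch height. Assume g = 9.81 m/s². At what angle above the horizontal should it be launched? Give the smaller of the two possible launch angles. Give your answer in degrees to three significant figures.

18.7°

Trajectory: y = x tanθ − g x² (1 + tan²θ)/(2v₀²). With x = 90.9, y = 12.8, v₀ = 50.1, g = 9.81:
16.15 tan²θ − 90.9 tanθ + (28.95) = 0.
tanθ = [90.9 ± √(90.9² − 4 × 16.15 × (28.95))] / (2 × 16.15) = (90.9 ± 79.96) / 32.29, giving tanθ = 0.3388 or 5.291.
θ = 18.72° or 79.30°; the smaller is 18.72°.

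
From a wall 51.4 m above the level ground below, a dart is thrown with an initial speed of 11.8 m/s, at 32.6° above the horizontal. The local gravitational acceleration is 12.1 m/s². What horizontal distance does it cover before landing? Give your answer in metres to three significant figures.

Resolve: vₓ = 11.80 cos 32.6° = 9.941 m/s and v_y0 = 11.80 sin 32.6° = 6.357 m/s.
The projectile lands when y = 51.4 + (6.357) t − ½·12.1·t² = 0. Positive root: t = (6.357 + √(6.357² + 2·12.1·51.4)) / 12.1 = (6.357 + 35.84) / 12.1 = 3.487 s.
Horizontal distance: R = vₓ t = 9.941 × 3.487 = 34.67 m.

34.7 m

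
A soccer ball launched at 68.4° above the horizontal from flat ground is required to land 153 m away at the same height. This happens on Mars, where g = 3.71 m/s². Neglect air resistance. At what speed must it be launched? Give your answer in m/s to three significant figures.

28.8 m/s

Level-ground range: R = v₀² sin(2θ)/g, so v₀ = √(gR / sin 2θ).
v₀ = √(3.71 × 153 / sin 136.8°) = √(567.6 / 0.6845) = √829.21 = 28.80 m/s.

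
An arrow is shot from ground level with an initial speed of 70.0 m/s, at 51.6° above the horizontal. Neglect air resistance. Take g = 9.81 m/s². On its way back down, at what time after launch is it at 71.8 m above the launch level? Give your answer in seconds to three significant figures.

vₓ = 70.00 cos 51.6° = 43.48 m/s; v_y0 = 70.00 sin 51.6° = 54.86 m/s.
Require v_y0 t − ½ g t² = 71.8, i.e. 4.905 t² − 54.86 t + 71.8 = 0.
t = [54.86 ± √(54.86² − 2·9.81·71.8)] / 9.81 = (54.86 ± 40.01) / 9.81, so t = 1.514 s or t = 9.671 s.
The descending-branch root is 9.671 s.

9.67 s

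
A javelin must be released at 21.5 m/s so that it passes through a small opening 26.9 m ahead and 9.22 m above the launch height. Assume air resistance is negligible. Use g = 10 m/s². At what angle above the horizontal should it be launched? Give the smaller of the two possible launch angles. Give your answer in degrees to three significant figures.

Trajectory: y = x tanθ − g x² (1 + tan²θ)/(2v₀²). With x = 26.9, y = 9.22, v₀ = 21.5, g = 10.0:
7.827 tan²θ − 26.9 tanθ + (17.05) = 0.
tanθ = [26.9 ± √(26.9² − 4 × 7.827 × (17.05))] / (2 × 7.827) = (26.9 ± 13.78) / 15.65, giving tanθ = 0.8381 or 2.599.
θ = 39.97° or 68.95°; the smaller is 39.97°.

40.0°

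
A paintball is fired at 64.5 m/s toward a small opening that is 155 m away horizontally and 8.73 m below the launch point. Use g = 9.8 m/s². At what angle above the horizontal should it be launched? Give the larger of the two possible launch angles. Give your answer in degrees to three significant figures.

79.4°

Trajectory: y = x tanθ − g x² (1 + tan²θ)/(2v₀²). With x = 155, y = −8.73, v₀ = 64.5, g = 9.80:
28.30 tan²θ − 155 tanθ + (19.57) = 0.
tanθ = [155 ± √(155² − 4 × 28.30 × (19.57))] / (2 × 28.30) = (155 ± 147.7) / 56.59, giving tanθ = 0.1293 or 5.348.
θ = 7.367° or 79.41°; the larger is 79.41°.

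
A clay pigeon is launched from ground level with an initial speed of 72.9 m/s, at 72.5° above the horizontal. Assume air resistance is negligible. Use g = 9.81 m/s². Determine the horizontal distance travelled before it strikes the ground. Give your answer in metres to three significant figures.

Components: vₓ = 72.90 cos 72.5° = 21.92 m/s, v_y0 = 72.90 sin 72.5° = 69.53 m/s.
Time aloft: T = 2 v_y0 / g = 2 × 69.53 / 9.81 = 14.17 s.
Range: R = vₓ T = 21.92 × 14.17 = 310.7 m.

311 m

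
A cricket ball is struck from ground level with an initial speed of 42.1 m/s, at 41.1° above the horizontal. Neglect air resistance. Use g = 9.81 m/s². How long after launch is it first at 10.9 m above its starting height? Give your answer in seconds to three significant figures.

Horizontal component vₓ = 42.10 cos 41.1° = 31.73 m/s; vertical v_y0 = 42.10 sin 41.1° = 27.68 m/s.
Require v_y0 t − ½ g t² = 10.9, i.e. 4.905 t² − 27.68 t + 10.9 = 0.
Quadratic formula: t = (27.68 ± √552.08) / 9.81 = (27.68 ± 23.50) / 9.81 → t = 0.4260 s or 5.216 s.
The first (ascending) time is 0.4260 s.

0.426 s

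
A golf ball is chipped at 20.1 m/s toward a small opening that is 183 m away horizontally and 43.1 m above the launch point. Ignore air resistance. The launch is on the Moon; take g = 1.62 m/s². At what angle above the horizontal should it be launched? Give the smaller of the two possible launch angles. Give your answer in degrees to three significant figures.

42.0°

Trajectory: y = x tanθ − g x² (1 + tan²θ)/(2v₀²). With x = 183, y = 43.1, v₀ = 20.1, g = 1.62:
67.14 tan²θ − 183 tanθ + (110.2) = 0.
tanθ = [183 ± √(183² − 4 × 67.14 × (110.2))] / (2 × 67.14) = (183 ± 62.30) / 134.3, giving tanθ = 0.8988 or 1.827.
θ = 41.95° or 61.30°; the smaller is 41.95°.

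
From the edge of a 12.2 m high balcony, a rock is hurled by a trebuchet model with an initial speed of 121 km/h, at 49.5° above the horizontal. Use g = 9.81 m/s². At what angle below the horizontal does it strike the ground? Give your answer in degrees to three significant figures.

53.8°

Convert: 121 km/h = 121/3.6 = 33.61 m/s.
Components: vₓ = 33.61 cos 49.5° = 21.83 m/s, v_y0 = 33.61 sin 49.5° = 25.56 m/s.
The projectile lands when y = 12.2 + (25.56) t − ½·9.81·t² = 0. Positive root: t = (25.56 + √(25.56² + 2·9.81·12.2)) / 9.81 = (25.56 + 29.88) / 9.81 = 5.651 s.
At impact: v_y = v_y0 − g t = −29.88 m/s; vₓ = 21.83 m/s.
Angle below horizontal: arctan(|v_y|/vₓ) = arctan(29.88/21.83) = 53.85°.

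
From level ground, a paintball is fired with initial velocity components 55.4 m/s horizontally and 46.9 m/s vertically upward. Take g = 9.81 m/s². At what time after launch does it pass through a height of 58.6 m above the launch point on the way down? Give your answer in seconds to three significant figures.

Height y(t) = 46.90 t − 4.905 t² = 58.6 gives 4.905 t² − 46.90 t + 58.6 = 0.
t = [46.90 ± √(46.90² − 2·9.81·58.6)] / 9.81 = (46.90 ± 32.40) / 9.81, so t = 1.478 s or t = 8.084 s.
The descending-branch root is 8.084 s.

8.08 s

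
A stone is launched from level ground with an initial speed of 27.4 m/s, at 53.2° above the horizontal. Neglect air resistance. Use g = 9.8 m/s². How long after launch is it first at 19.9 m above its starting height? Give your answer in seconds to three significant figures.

1.26 s

Components: vₓ = 27.40 cos 53.2° = 16.41 m/s, v_y0 = 27.40 sin 53.2° = 21.94 m/s.
Set y = v_y0 t − ½ g t² = 19.9: 4.900 t² − 21.94 t + 19.9 = 0.
Quadratic formula: t = (21.94 ± √91.325) / 9.80 = (21.94 ± 9.556) / 9.80 → t = 1.264 s or 3.214 s.
The first (ascending) time is 1.264 s.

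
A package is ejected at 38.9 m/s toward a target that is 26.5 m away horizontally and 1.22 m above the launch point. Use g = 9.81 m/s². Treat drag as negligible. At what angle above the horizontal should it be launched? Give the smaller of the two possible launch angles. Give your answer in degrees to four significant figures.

Trajectory: y = x tanθ − g x² (1 + tan²θ)/(2v₀²). With x = 26.5, y = 1.22, v₀ = 38.9, g = 9.81:
2.276 tan²θ − 26.5 tanθ + (3.496) = 0.
tanθ = [26.5 ± √(26.5² − 4 × 2.276 × (3.496))] / (2 × 2.276) = (26.5 ± 25.89) / 4.553, giving tanθ = 0.1335 or 11.51.
θ = 7.602° or 85.03°; the smaller is 7.602°.

7.602°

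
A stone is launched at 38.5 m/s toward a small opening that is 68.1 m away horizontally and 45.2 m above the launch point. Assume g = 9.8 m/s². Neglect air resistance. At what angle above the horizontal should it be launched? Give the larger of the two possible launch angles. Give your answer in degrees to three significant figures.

72.7°

Trajectory: y = x tanθ − g x² (1 + tan²θ)/(2v₀²). With x = 68.1, y = 45.2, v₀ = 38.5, g = 9.80:
15.33 tan²θ − 68.1 tanθ + (60.53) = 0.
tanθ = [68.1 ± √(68.1² − 4 × 15.33 × (60.53))] / (2 × 15.33) = (68.1 ± 30.42) / 30.66, giving tanθ = 1.229 or 3.213.
θ = 50.86° or 72.71°; the larger is 72.71°.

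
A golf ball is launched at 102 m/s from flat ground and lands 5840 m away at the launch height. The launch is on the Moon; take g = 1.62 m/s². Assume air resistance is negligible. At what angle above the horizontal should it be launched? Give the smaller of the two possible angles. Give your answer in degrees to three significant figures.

32.7°

R = v₀² sin 2θ / g gives sin 2θ = gR/v₀² = 1.62·5840/102² = 0.9093.
2θ = 65.41° or 180° − 65.41° = 114.6°, so θ = 32.71° or 57.29°.
The smaller angle is 32.71°.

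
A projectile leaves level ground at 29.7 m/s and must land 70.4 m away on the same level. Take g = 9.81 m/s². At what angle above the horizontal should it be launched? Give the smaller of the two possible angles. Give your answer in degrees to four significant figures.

Level-ground range R = v₀² sin(2θ)/g ⇒ sin(2θ) = gR/v₀² = 9.81 × 70.4 / 29.7² = 0.7829.
2θ = 51.53° or 180° − 51.53° = 128.5°, so θ = 25.77° or 64.23°.
The smaller angle is 25.77°.

25.77°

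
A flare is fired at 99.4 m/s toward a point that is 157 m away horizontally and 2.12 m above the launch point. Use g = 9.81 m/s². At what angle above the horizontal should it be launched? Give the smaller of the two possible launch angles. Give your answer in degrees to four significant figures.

5.262°

Trajectory: y = x tanθ − g x² (1 + tan²θ)/(2v₀²). With x = 157, y = 2.12, v₀ = 99.4, g = 9.81:
12.24 tan²θ − 157 tanθ + (14.36) = 0.
tanθ = [157 ± √(157² − 4 × 12.24 × (14.36))] / (2 × 12.24) = (157 ± 154.7) / 24.47, giving tanθ = 0.09211 or 12.74.
θ = 5.262° or 85.51°; the smaller is 5.262°.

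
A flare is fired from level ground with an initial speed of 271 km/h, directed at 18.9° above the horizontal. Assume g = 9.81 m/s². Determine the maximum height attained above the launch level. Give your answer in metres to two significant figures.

30 m

Convert: 271 km/h = 271/3.6 = 75.28 m/s.
Components: vₓ = 75.28 cos 18.9° = 71.22 m/s, v_y0 = 75.28 sin 18.9° = 24.38 m/s.
Maximum height: H = v_y0² / (2g) = 24.38² / (2 × 9.81) = 30.30 m.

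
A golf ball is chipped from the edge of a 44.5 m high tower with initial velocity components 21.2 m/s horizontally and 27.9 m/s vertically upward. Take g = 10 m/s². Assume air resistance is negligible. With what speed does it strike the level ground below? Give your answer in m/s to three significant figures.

With up positive and y = 0 at the ground: y(t) = 44.5 + (27.90) t − 5.000 t². Setting y = 0 and taking the positive root: t = [27.90 + √(27.90² + 2·10.0·44.5)] / 10.0 = (27.90 + 40.85) / 10.0 = 6.875 s.
Vertical velocity at impact: v_y = v_y0 − g t = 27.90 − 10.0 × 6.875 = −40.85 m/s.
Speed: |v| = √(vₓ² + v_y²) = √(21.20² + 40.85²) = 46.02 m/s.

46.0 m/s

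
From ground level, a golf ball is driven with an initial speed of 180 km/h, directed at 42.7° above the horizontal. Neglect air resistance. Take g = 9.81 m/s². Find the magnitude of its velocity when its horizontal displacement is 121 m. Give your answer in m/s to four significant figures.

Convert: 180 km/h = 180/3.6 = 50.00 m/s.
vₓ = 50.00 cos 42.7° = 36.75 m/s; v_y0 = 50.00 sin 42.7° = 33.91 m/s.
At x = 121 m, t = x/vₓ = 121/36.75 = 3.293 s.
Vertical velocity there: v_y = v_y0 − g t = 33.91 − 9.81 × 3.293 = 1.605 m/s.
Speed: √(vₓ² + v_y²) = √(36.75² + 1.605²) = 36.78 m/s.

36.78 m/s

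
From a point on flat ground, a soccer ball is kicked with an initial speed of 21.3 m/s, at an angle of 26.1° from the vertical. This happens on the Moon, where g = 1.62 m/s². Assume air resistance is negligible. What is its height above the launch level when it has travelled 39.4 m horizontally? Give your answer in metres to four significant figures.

66.11 m

vₓ = 21.30 sin 26.1° = 9.371 m/s; v_y0 = 21.30 cos 26.1° = 19.13 m/s.
Time to reach x = 39.4 m: t = x/vₓ = 39.4/9.371 = 4.205 s.
Height: y = v_y0 t − ½ g t² = 19.13 × 4.205 − 0.8100 × 4.205² = 80.43 − 14.32 = 66.11 m.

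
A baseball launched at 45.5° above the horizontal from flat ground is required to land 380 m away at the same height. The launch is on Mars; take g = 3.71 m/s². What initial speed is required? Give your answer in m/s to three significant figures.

Level-ground range: R = v₀² sin(2θ)/g, so v₀ = √(gR / sin 2θ).
v₀ = √(3.71 × 380 / sin 91.00°) = √(1410 / 0.9998) = √1410.0 = 37.55 m/s.

37.6 m/s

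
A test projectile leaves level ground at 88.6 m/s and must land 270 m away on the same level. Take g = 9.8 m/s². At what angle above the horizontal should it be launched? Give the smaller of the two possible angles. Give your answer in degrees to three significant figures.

Level-ground range R = v₀² sin(2θ)/g ⇒ sin(2θ) = gR/v₀² = 9.80 × 270 / 88.6² = 0.3371.
2θ = 19.70° or 180° − 19.70° = 160.3°, so θ = 9.849° or 80.15°.
The smaller angle is 9.849°.

9.85°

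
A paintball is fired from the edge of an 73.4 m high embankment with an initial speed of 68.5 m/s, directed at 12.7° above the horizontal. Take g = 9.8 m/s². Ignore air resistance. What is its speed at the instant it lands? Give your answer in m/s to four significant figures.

78.30 m/s

Resolve: vₓ = 68.50 cos 12.7° = 66.82 m/s and v_y0 = 68.50 sin 12.7° = 15.06 m/s.
With up positive and y = 0 at the ground: y(t) = 73.4 + (15.06) t − 4.900 t². Setting y = 0 and taking the positive root: t = [15.06 + √(15.06² + 2·9.80·73.4)] / 9.80 = (15.06 + 40.81) / 9.80 = 5.701 s.
Vertical velocity at impact: v_y = v_y0 − g t = 15.06 − 9.80 × 5.701 = −40.81 m/s.
Speed: |v| = √(vₓ² + v_y²) = √(66.82² + 40.81²) = 78.30 m/s.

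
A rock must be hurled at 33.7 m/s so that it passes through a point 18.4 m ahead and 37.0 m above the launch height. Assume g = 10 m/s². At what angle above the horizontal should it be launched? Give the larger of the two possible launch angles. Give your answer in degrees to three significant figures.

84.1°

Trajectory: y = x tanθ − g x² (1 + tan²θ)/(2v₀²). With x = 18.4, y = 37.0, v₀ = 33.7, g = 10.0:
1.491 tan²θ − 18.4 tanθ + (38.49) = 0.
tanθ = [18.4 ± √(18.4² − 4 × 1.491 × (38.49))] / (2 × 1.491) = (18.4 ± 10.44) / 2.981, giving tanθ = 2.669 or 9.676.
θ = 69.46° or 84.10°; the larger is 84.10°.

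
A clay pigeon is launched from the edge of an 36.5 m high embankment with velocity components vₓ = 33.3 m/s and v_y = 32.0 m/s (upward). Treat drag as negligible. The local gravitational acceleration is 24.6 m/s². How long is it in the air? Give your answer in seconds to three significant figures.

3.46 s

Vertical motion (up positive, ground at y = 0): 12.30 t² − (32.00) t − 36.5 = 0, so t = (32.00 + √(32.00² + 2·24.6·36.5)) / 24.6 = (32.00 + 53.10) / 24.6 = 3.459 s.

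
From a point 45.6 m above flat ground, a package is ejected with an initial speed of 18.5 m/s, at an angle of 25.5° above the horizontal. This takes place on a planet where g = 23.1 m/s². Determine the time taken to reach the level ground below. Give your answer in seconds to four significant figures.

Horizontal component vₓ = 18.50 cos 25.5° = 16.70 m/s; vertical v_y0 = 18.50 sin 25.5° = 7.964 m/s.
With up positive and y = 0 at the ground: y(t) = 45.6 + (7.964) t − 11.55 t². Setting y = 0 and taking the positive root: t = [7.964 + √(7.964² + 2·23.1·45.6)] / 23.1 = (7.964 + 46.58) / 23.1 = 2.361 s.

2.361 s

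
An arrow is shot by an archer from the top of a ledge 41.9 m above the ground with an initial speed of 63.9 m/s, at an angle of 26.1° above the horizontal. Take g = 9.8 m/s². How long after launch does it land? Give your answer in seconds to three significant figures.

6.96 s

vₓ = 63.90 cos 26.1° = 57.38 m/s; v_y0 = 63.90 sin 26.1° = 28.11 m/s.
Vertical motion (up positive, ground at y = 0): 4.900 t² − (28.11) t − 41.9 = 0, so t = (28.11 + √(28.11² + 2·9.80·41.9)) / 9.80 = (28.11 + 40.14) / 9.80 = 6.965 s.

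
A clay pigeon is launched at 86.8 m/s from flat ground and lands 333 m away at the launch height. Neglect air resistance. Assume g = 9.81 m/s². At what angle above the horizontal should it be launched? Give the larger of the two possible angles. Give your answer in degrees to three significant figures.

77.2°

From R = (v₀²/g) sin 2θ: sin 2θ = 9.81 × 333 / 7534.2 = 0.4336.
2θ = 25.70° or 180° − 25.70° = 154.3°, so θ = 12.85° or 77.15°.
The larger angle is 77.15°.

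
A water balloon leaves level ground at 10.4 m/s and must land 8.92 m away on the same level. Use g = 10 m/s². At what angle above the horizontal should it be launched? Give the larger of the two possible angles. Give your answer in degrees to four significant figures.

62.22°

R = v₀² sin 2θ / g gives sin 2θ = gR/v₀² = 10.0·8.92/10.4² = 0.8247.
2θ = 55.56° or 180° − 55.56° = 124.4°, so θ = 27.78° or 62.22°.
The larger angle is 62.22°.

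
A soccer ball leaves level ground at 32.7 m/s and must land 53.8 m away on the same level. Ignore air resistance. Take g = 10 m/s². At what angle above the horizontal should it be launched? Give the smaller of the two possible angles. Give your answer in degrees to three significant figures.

R = v₀² sin 2θ / g gives sin 2θ = gR/v₀² = 10.0·53.8/32.7² = 0.5031.
2θ = 30.21° or 180° − 30.21° = 149.8°, so θ = 15.10° or 74.90°.
The smaller angle is 15.10°.

15.1°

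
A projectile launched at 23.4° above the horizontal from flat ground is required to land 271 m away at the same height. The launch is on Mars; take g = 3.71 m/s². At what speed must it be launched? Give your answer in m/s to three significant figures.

From R = (v₀² / g) sin 2θ: v₀ = √(gR / sin 2θ).
v₀ = √(3.71 × 271 / sin 46.80°) = √(1005 / 0.7290) = √1379.2 = 37.14 m/s.

37.1 m/s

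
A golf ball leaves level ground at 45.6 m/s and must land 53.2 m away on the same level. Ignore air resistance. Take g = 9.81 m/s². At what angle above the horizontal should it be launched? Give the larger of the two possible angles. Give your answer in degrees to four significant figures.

82.73°

Level-ground range R = v₀² sin(2θ)/g ⇒ sin(2θ) = gR/v₀² = 9.81 × 53.2 / 45.6² = 0.2510.
2θ = 14.54° or 180° − 14.54° = 165.5°, so θ = 7.268° or 82.73°.
The larger angle is 82.73°.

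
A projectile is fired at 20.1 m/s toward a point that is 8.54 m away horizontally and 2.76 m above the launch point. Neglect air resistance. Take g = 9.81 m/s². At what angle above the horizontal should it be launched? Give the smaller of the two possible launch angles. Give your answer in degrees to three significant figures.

Trajectory: y = x tanθ − g x² (1 + tan²θ)/(2v₀²). With x = 8.54, y = 2.76, v₀ = 20.1, g = 9.81:
0.8854 tan²θ − 8.54 tanθ + (3.645) = 0.
tanθ = [8.54 ± √(8.54² − 4 × 0.8854 × (3.645))] / (2 × 0.8854) = (8.54 ± 7.747) / 1.771, giving tanθ = 0.4476 or 9.197.
θ = 24.12° or 83.79°; the smaller is 24.12°.

24.1°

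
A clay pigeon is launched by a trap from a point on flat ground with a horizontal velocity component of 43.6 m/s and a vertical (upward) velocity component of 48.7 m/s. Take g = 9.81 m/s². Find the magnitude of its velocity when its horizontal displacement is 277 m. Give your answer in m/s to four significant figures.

45.68 m/s

x = vₓ t ⇒ t = 277/43.60 = 6.353 s.
Vertical velocity there: v_y = v_y0 − g t = 48.70 − 9.81 × 6.353 = −13.62 m/s.
Speed: √(vₓ² + v_y²) = √(43.60² + 13.62²) = 45.68 m/s.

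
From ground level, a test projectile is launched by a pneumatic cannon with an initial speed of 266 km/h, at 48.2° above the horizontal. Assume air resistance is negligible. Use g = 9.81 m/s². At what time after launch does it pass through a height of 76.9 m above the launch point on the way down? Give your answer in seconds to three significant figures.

9.60 s

Convert: 266 km/h = 266/3.6 = 73.89 m/s.
Resolve: vₓ = 73.89 cos 48.2° = 49.25 m/s and v_y0 = 73.89 sin 48.2° = 55.08 m/s.
Height y(t) = 55.08 t − 4.905 t² = 76.9 gives 4.905 t² − 55.08 t + 76.9 = 0.
Quadratic formula: t = (55.08 ± √1525.3) / 9.81 = (55.08 ± 39.05) / 9.81 → t = 1.634 s or 9.596 s.
The descending-branch root is 9.596 s.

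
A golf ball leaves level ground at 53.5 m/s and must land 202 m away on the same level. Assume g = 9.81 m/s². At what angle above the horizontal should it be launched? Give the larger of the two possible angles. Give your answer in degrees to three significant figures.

68.1°

Level-ground range R = v₀² sin(2θ)/g ⇒ sin(2θ) = gR/v₀² = 9.81 × 202 / 53.5² = 0.6923.
2θ = 43.81° or 180° − 43.81° = 136.2°, so θ = 21.91° or 68.09°.
The larger angle is 68.09°.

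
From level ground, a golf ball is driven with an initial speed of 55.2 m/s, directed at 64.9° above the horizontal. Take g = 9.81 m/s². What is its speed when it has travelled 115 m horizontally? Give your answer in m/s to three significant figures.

vₓ = 55.20 cos 64.9° = 23.42 m/s; v_y0 = 55.20 sin 64.9° = 49.99 m/s.
x = vₓ t ⇒ t = 115/23.42 = 4.911 s.
Vertical velocity there: v_y = v_y0 − g t = 49.99 − 9.81 × 4.911 = 1.808 m/s.
Speed: √(vₓ² + v_y²) = √(23.42² + 1.808²) = 23.49 m/s.

23.5 m/s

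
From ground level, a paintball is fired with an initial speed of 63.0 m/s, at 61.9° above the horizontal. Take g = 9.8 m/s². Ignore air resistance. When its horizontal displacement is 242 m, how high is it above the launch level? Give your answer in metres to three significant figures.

127 m

Components: vₓ = 63.00 cos 61.9° = 29.67 m/s, v_y0 = 63.00 sin 61.9° = 55.57 m/s.
Time to reach x = 242 m: t = x/vₓ = 242/29.67 = 8.155 s.
Height: y = v_y0 t − ½ g t² = 55.57 × 8.155 − 4.900 × 8.155² = 453.2 − 325.9 = 127.3 m.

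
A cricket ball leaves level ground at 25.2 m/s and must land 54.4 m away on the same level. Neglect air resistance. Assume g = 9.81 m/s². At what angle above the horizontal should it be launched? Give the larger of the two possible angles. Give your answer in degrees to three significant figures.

From R = (v₀²/g) sin 2θ: sin 2θ = 9.81 × 54.4 / 635.04 = 0.8404.
2θ = 57.18° or 180° − 57.18° = 122.8°, so θ = 28.59° or 61.41°.
The larger angle is 61.41°.

61.4°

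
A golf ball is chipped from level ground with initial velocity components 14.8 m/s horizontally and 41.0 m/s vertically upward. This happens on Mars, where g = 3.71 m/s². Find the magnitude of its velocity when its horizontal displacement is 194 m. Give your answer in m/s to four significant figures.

16.65 m/s

Time to reach x = 194 m: t = x/vₓ = 194/14.80 = 13.11 s.
Vertical velocity there: v_y = v_y0 − g t = 41.00 − 3.71 × 13.11 = −7.631 m/s.
Speed: √(vₓ² + v_y²) = √(14.80² + 7.631²) = 16.65 m/s.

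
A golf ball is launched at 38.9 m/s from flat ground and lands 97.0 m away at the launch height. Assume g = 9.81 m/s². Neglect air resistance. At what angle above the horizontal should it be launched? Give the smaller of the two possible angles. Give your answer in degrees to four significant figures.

19.48°

From R = (v₀²/g) sin 2θ: sin 2θ = 9.81 × 97.0 / 1513.2 = 0.6288.
2θ = 38.96° or 180° − 38.96° = 141.0°, so θ = 19.48° or 70.52°.
The smaller angle is 19.48°.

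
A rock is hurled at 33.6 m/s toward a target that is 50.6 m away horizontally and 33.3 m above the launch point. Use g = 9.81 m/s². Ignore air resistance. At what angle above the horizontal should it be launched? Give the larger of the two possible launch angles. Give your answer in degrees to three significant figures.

Trajectory: y = x tanθ − g x² (1 + tan²θ)/(2v₀²). With x = 50.6, y = 33.3, v₀ = 33.6, g = 9.81:
11.12 tan²θ − 50.6 tanθ + (44.42) = 0.
tanθ = [50.6 ± √(50.6² − 4 × 11.12 × (44.42))] / (2 × 11.12) = (50.6 ± 24.16) / 22.25, giving tanθ = 1.188 or 3.360.
θ = 49.92° or 73.43°; the larger is 73.43°.

73.4°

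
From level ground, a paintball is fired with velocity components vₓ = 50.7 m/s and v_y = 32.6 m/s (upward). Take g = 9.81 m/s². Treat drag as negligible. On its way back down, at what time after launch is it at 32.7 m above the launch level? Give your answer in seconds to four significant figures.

Height y(t) = 32.60 t − 4.905 t² = 32.7 gives 4.905 t² − 32.60 t + 32.7 = 0.
Quadratic formula: t = (32.60 ± √421.19) / 9.81 = (32.60 ± 20.52) / 9.81 → t = 1.231 s or 5.415 s.
The descending-branch root is 5.415 s.

5.415 s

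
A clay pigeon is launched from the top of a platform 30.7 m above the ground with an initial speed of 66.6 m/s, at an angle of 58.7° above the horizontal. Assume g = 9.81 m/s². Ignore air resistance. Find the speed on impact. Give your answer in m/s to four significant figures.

70.98 m/s

vₓ = 66.60 cos 58.7° = 34.60 m/s; v_y0 = 66.60 sin 58.7° = 56.91 m/s.
With up positive and y = 0 at the ground: y(t) = 30.7 + (56.91) t − 4.905 t². Setting y = 0 and taking the positive root: t = [56.91 + √(56.91² + 2·9.81·30.7)] / 9.81 = (56.91 + 61.97) / 9.81 = 12.12 s.
Vertical velocity at impact: v_y = v_y0 − g t = 56.91 − 9.81 × 12.12 = −61.97 m/s.
Speed: |v| = √(vₓ² + v_y²) = √(34.60² + 61.97²) = 70.98 m/s.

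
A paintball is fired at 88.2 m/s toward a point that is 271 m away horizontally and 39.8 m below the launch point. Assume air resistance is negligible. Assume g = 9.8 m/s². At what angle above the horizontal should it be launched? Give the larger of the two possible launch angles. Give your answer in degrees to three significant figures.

Trajectory: y = x tanθ − g x² (1 + tan²θ)/(2v₀²). With x = 271, y = −39.8, v₀ = 88.2, g = 9.80:
46.26 tan²θ − 271 tanθ + (6.459) = 0.
tanθ = [271 ± √(271² − 4 × 46.26 × (6.459))] / (2 × 46.26) = (271 ± 268.8) / 92.52, giving tanθ = 0.02393 or 5.834.
θ = 1.371° or 80.27°; the larger is 80.27°.

80.3°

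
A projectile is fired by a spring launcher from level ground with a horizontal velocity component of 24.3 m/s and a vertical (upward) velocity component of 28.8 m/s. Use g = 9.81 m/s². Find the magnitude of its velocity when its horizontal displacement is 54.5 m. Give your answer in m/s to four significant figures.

At x = 54.5 m, t = x/vₓ = 54.5/24.30 = 2.243 s.
Vertical velocity there: v_y = v_y0 − g t = 28.80 − 9.81 × 2.243 = 6.798 m/s.
Speed: √(vₓ² + v_y²) = √(24.30² + 6.798²) = 25.23 m/s.

25.23 m/s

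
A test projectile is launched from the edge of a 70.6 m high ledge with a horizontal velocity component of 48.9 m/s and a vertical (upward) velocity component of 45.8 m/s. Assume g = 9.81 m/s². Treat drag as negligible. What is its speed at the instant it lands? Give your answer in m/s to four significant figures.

Vertical motion (up positive, ground at y = 0): 4.905 t² − (45.80) t − 70.6 = 0, so t = (45.80 + √(45.80² + 2·9.81·70.6)) / 9.81 = (45.80 + 59.02) / 9.81 = 10.68 s.
Vertical velocity at impact: v_y = v_y0 − g t = 45.80 − 9.81 × 10.68 = −59.02 m/s.
Speed: |v| = √(vₓ² + v_y²) = √(48.90² + 59.02²) = 76.64 m/s.

76.64 m/s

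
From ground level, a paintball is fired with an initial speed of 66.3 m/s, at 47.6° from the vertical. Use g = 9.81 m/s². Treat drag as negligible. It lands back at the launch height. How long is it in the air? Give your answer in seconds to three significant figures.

9.11 s

vₓ = 66.30 sin 47.6° = 48.96 m/s; v_y0 = 66.30 cos 47.6° = 44.71 m/s.
It returns to y = 0 when t = 2 v_y0 / g = 2(44.71)/9.81 = 9.114 s.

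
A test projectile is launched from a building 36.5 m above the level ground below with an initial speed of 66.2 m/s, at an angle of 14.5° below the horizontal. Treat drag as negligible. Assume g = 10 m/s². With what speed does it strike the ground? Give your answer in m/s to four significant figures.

vₓ = 66.20 cos 14.5° = 64.09 m/s; v_y0 = −16.58 m/s (downward).
Vertical motion (up positive, ground at y = 0): 5.000 t² − (−16.58) t − 36.5 = 0, so t = (−16.58 + √(16.58² + 2·10.0·36.5)) / 10.0 = (−16.58 + 31.70) / 10.0 = 1.512 s.
Vertical velocity at impact: v_y = v_y0 − g t = −16.58 − 10.0 × 1.512 = −31.70 m/s.
Speed: |v| = √(vₓ² + v_y²) = √(64.09² + 31.70²) = 71.50 m/s.

71.50 m/s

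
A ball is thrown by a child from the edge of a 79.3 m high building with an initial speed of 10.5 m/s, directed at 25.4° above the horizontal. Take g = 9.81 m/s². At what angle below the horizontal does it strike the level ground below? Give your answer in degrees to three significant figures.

76.6°

Resolve: vₓ = 10.50 cos 25.4° = 9.485 m/s and v_y0 = 10.50 sin 25.4° = 4.504 m/s.
The projectile lands when y = 79.3 + (4.504) t − ½·9.81·t² = 0. Positive root: t = (4.504 + √(4.504² + 2·9.81·79.3)) / 9.81 = (4.504 + 39.70) / 9.81 = 4.506 s.
At impact: v_y = v_y0 − g t = −39.70 m/s; vₓ = 9.485 m/s.
Angle below horizontal: arctan(|v_y|/vₓ) = arctan(39.70/9.485) = 76.56°.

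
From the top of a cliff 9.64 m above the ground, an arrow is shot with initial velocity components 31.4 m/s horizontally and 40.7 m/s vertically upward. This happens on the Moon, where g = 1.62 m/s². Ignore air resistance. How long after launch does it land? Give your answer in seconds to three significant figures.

50.5 s

Vertical motion (up positive, ground at y = 0): 0.8100 t² − (40.70) t − 9.64 = 0, so t = (40.70 + √(40.70² + 2·1.62·9.64)) / 1.62 = (40.70 + 41.08) / 1.62 = 50.48 s.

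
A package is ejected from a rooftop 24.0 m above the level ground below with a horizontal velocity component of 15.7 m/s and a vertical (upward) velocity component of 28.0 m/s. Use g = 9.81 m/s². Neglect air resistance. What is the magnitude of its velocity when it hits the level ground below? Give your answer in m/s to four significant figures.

38.75 m/s

Vertical motion (up positive, ground at y = 0): 4.905 t² − (28.00) t − 24.0 = 0, so t = (28.00 + √(28.00² + 2·9.81·24.0)) / 9.81 = (28.00 + 35.42) / 9.81 = 6.465 s.
Vertical velocity at impact: v_y = v_y0 − g t = 28.00 − 9.81 × 6.465 = −35.42 m/s.
Speed: |v| = √(vₓ² + v_y²) = √(15.70² + 35.42²) = 38.75 m/s.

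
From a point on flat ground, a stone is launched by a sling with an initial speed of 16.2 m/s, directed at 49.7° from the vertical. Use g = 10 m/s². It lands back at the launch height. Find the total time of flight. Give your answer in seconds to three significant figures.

2.10 s

Horizontal component vₓ = 16.20 sin 49.7° = 12.36 m/s; vertical v_y0 = 16.20 cos 49.7° = 10.48 m/s.
Time of flight on level ground: T = 2 v_y0 / g = 2 × 10.48 / 10.0 = 2.096 s.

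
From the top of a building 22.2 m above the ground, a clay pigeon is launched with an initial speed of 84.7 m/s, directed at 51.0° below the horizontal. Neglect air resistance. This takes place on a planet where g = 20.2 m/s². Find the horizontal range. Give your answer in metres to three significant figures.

vₓ = 84.70 cos 51.0° = 53.30 m/s; v_y0 = −65.82 m/s (downward).
The projectile lands when y = 22.2 + (−65.82) t − ½·20.2·t² = 0. Positive root: t = (−65.82 + √(65.82² + 2·20.2·22.2)) / 20.2 = (−65.82 + 72.32) / 20.2 = 0.3214 s.
Horizontal distance: R = vₓ t = 53.30 × 0.3214 = 17.13 m.

17.1 m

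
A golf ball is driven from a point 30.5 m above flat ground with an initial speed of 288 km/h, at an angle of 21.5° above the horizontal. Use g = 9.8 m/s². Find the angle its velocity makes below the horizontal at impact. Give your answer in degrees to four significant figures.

27.15°

Convert: 288 km/h = 288/3.6 = 80.00 m/s.
Components: vₓ = 80.00 cos 21.5° = 74.43 m/s, v_y0 = 80.00 sin 21.5° = 29.32 m/s.
With up positive and y = 0 at the ground: y(t) = 30.5 + (29.32) t − 4.900 t². Setting y = 0 and taking the positive root: t = [29.32 + √(29.32² + 2·9.80·30.5)] / 9.80 = (29.32 + 38.18) / 9.80 = 6.887 s.
At impact: v_y = v_y0 − g t = −38.18 m/s; vₓ = 74.43 m/s.
Angle below horizontal: arctan(|v_y|/vₓ) = arctan(38.18/74.43) = 27.15°.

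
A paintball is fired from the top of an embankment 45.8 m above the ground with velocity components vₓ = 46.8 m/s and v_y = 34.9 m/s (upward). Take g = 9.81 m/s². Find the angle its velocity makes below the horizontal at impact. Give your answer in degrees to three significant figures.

With up positive and y = 0 at the ground: y(t) = 45.8 + (34.90) t − 4.905 t². Setting y = 0 and taking the positive root: t = [34.90 + √(34.90² + 2·9.81·45.8)] / 9.81 = (34.90 + 46.01) / 9.81 = 8.247 s.
At impact: v_y = v_y0 − g t = −46.01 m/s; vₓ = 46.80 m/s.
Angle below horizontal: arctan(|v_y|/vₓ) = arctan(46.01/46.80) = 44.51°.

44.5°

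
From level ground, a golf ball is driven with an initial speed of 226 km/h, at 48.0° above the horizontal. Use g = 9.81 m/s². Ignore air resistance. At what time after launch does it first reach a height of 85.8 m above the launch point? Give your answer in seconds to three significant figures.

2.49 s

Convert: 226 km/h = 226/3.6 = 62.78 m/s.
vₓ = 62.78 cos 48.0° = 42.01 m/s; v_y0 = 62.78 sin 48.0° = 46.65 m/s.
Set y = v_y0 t − ½ g t² = 85.8: 4.905 t² − 46.65 t + 85.8 = 0.
t = [46.65 ± √(46.65² − 2·9.81·85.8)] / 9.81 = (46.65 ± 22.21) / 9.81, so t = 2.492 s or t = 7.019 s.
The first (ascending) time is 2.492 s.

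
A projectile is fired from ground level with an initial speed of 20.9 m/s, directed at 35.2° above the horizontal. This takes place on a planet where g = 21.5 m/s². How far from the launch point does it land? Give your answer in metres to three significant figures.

19.1 m

Resolve: vₓ = 20.90 cos 35.2° = 17.08 m/s and v_y0 = 20.90 sin 35.2° = 12.05 m/s.
Flight time T = 2 v_y0 / g = 1.121 s.
Range: R = vₓ T = 17.08 × 1.121 = 19.14 m.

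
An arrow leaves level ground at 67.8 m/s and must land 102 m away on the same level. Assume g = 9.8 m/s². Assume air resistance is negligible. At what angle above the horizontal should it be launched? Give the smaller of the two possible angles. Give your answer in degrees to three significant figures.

6.28°

R = v₀² sin 2θ / g gives sin 2θ = gR/v₀² = 9.80·102/67.8² = 0.2175.
2θ = 12.56° or 180° − 12.56° = 167.4°, so θ = 6.280° or 83.72°.
The smaller angle is 6.280°.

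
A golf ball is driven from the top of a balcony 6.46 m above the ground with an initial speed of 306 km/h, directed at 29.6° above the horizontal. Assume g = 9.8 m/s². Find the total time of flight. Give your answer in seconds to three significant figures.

Convert: 306 km/h = 306/3.6 = 85.00 m/s.
Horizontal component vₓ = 85.00 cos 29.6° = 73.91 m/s; vertical v_y0 = 85.00 sin 29.6° = 41.99 m/s.
The projectile lands when y = 6.46 + (41.99) t − ½·9.80·t² = 0. Positive root: t = (41.99 + √(41.99² + 2·9.80·6.46)) / 9.80 = (41.99 + 43.47) / 9.80 = 8.720 s.

8.72 s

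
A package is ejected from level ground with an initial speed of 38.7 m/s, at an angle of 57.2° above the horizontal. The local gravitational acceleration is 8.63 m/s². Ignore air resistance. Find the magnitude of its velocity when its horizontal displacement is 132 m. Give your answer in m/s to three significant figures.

Components: vₓ = 38.70 cos 57.2° = 20.96 m/s, v_y0 = 38.70 sin 57.2° = 32.53 m/s.
Time to reach x = 132 m: t = x/vₓ = 132/20.96 = 6.296 s.
Vertical velocity there: v_y = v_y0 − g t = 32.53 − 8.63 × 6.296 = −21.81 m/s.
Speed: √(vₓ² + v_y²) = √(20.96² + 21.81²) = 30.25 m/s.

30.3 m/s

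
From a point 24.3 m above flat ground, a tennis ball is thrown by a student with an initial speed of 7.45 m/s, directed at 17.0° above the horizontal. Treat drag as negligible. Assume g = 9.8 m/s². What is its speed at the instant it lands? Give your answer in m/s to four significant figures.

23.06 m/s

Resolve: vₓ = 7.450 cos 17.0° = 7.124 m/s and v_y0 = 7.450 sin 17.0° = 2.178 m/s.
With up positive and y = 0 at the ground: y(t) = 24.3 + (2.178) t − 4.900 t². Setting y = 0 and taking the positive root: t = [2.178 + √(2.178² + 2·9.80·24.3)] / 9.80 = (2.178 + 21.93) / 9.80 = 2.460 s.
Vertical velocity at impact: v_y = v_y0 − g t = 2.178 − 9.80 × 2.460 = −21.93 m/s.
Speed: |v| = √(vₓ² + v_y²) = √(7.124² + 21.93²) = 23.06 m/s.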